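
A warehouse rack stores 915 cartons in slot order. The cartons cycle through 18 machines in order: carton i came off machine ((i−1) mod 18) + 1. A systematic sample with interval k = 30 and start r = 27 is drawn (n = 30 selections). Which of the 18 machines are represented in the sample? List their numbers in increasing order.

Consecutive selections differ by k = 30, so their machine numbers differ by 30 mod 18 = 12.
gcd(30, 18) = 6, so the sample visits 18/6 = 3 distinct residues mod 18.
Start 27 is machine 9; the machines hit are 3, 9, 15.

3, 9, 15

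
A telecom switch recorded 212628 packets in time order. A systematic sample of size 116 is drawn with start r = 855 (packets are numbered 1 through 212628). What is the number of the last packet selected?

211650

k = 212628/116 = 1833
116th selection = r + (116−1)·k = 855 + 115×1833 = 855 + 210795 = 211650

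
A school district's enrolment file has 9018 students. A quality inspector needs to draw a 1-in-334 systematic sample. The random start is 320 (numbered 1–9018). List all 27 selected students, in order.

320, 654, 988, 1322, 1656, 1990, 2324, 2658, 2992, 3326, 3660, 3994, 4328, 4662, 4996, 5330, 5664, 5998, 6332, 6666, 7000, 7334, 7668, 8002, 8336, 8670, 9004

student 1: 320
student 2: 320 + 334 = 654
student 3: 654 + 334 = 988
student 4: 988 + 334 = 1322
student 5: 1322 + 334 = 1656
student 6: 1656 + 334 = 1990
student 7: 1990 + 334 = 2324
student 8: 2324 + 334 = 2658
student 9: 2658 + 334 = 2992
student 10: 2992 + 334 = 3326
student 11: 3326 + 334 = 3660
student 12: 3660 + 334 = 3994
student 13: 3994 + 334 = 4328
student 14: 4328 + 334 = 4662
student 15: 4662 + 334 = 4996
student 16: 4996 + 334 = 5330
student 17: 5330 + 334 = 5664
student 18: 5664 + 334 = 5998
student 19: 5998 + 334 = 6332
student 20: 6332 + 334 = 6666
student 21: 6666 + 334 = 7000
student 22: 7000 + 334 = 7334
student 23: 7334 + 334 = 7668
student 24: 7668 + 334 = 8002
student 25: 8002 + 334 = 8336
student 26: 8336 + 334 = 8670
student 27: 8670 + 334 = 9004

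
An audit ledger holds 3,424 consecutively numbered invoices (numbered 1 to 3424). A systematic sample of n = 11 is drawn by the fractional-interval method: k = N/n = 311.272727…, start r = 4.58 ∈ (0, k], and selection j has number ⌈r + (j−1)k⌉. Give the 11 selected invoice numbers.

5, 316, 628, 939, 1250, 1561, 1873, 2184, 2495, 2807, 3118

j=1: r + 0k = 4.58 → ⌈·⌉ = 5
j=2: r + 1k = 315.852727… → ⌈·⌉ = 316
j=3: r + 2k = 627.125454… → ⌈·⌉ = 628
j=4: r + 3k = 938.398181… → ⌈·⌉ = 939
j=5: r + 4k = 1249.670909… → ⌈·⌉ = 1250
j=6: r + 5k = 1560.943636… → ⌈·⌉ = 1561
j=7: r + 6k = 1872.216363… → ⌈·⌉ = 1873
j=8: r + 7k = 2183.489090… → ⌈·⌉ = 2184
j=9: r + 8k = 2494.761818… → ⌈·⌉ = 2495
j=10: r + 9k = 2806.034545… → ⌈·⌉ = 2807
j=11: r + 10k = 3117.307272… → ⌈·⌉ = 3118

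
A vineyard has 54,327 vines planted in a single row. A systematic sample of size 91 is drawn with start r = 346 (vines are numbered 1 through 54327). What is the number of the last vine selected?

54076

k = 54327/91 = 597
91st selection = r + (91−1)·k = 346 + 90×597 = 346 + 53730 = 54076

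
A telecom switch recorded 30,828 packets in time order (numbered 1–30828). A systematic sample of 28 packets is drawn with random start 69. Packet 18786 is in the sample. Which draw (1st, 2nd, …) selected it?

18

k = 30828/28 = 1101
position = (18786 − 69)/1101 + 1 = 18717/1101 + 1 = 17 + 1 = 18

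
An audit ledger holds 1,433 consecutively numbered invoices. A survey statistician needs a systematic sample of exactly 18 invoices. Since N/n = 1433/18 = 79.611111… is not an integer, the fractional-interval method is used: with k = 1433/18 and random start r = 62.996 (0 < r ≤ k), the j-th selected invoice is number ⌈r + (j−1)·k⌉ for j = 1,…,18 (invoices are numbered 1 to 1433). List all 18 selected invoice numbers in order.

63, 143, 223, 302, 382, 462, 541, 621, 700, 780, 860, 939, 1019, 1098, 1178, 1258, 1337, 1417

j=1: r + 0k = 62.996 → ⌈·⌉ = 63
j=2: r + 1k = 142.607111… → ⌈·⌉ = 143
j=3: r + 2k = 222.218222… → ⌈·⌉ = 223
j=4: r + 3k = 301.829333… → ⌈·⌉ = 302
j=5: r + 4k = 381.440444… → ⌈·⌉ = 382
j=6: r + 5k = 461.051555… → ⌈·⌉ = 462
j=7: r + 6k = 540.662666… → ⌈·⌉ = 541
j=8: r + 7k = 620.273777… → ⌈·⌉ = 621
j=9: r + 8k = 699.884888… → ⌈·⌉ = 700
j=10: r + 9k = 779.496 → ⌈·⌉ = 780
j=11: r + 10k = 859.107111… → ⌈·⌉ = 860
j=12: r + 11k = 938.718222… → ⌈·⌉ = 939
j=13: r + 12k = 1018.329333… → ⌈·⌉ = 1019
j=14: r + 13k = 1097.940444… → ⌈·⌉ = 1098
j=15: r + 14k = 1177.551555… → ⌈·⌉ = 1178
j=16: r + 15k = 1257.162666… → ⌈·⌉ = 1258
j=17: r + 16k = 1336.773777… → ⌈·⌉ = 1337
j=18: r + 17k = 1416.384888… → ⌈·⌉ = 1417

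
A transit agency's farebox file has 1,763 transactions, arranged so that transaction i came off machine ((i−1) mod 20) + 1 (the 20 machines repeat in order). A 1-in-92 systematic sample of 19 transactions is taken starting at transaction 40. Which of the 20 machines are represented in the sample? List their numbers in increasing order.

Consecutive selections differ by k = 92, so their machine numbers differ by 92 mod 20 = 12.
gcd(92, 20) = 4, so the sample visits 20/4 = 5 distinct residues mod 20.
Start 40 is machine 20; the machines hit are 4, 8, 12, 16, 20.

4, 8, 12, 16, 20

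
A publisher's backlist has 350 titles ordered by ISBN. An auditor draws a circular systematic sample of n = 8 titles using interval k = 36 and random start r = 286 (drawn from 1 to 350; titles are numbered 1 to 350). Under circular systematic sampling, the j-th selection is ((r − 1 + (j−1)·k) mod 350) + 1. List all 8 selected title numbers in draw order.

286, 322, 8, 44, 80, 116, 152, 188

Selection 1: 286
Selection 2: 286 + 36 = 322
Selection 3: 322 + 36 = 358 → 358 − 350 = 8
Selection 4: 8 + 36 = 44
Selection 5: 44 + 36 = 80
Selection 6: 80 + 36 = 116
Selection 7: 116 + 36 = 152
Selection 8: 152 + 36 = 188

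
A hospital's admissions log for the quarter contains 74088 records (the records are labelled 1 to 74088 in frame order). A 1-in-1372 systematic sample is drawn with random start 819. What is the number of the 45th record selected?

61187

k = 1372
45th selection = r + (45−1)·k = 819 + 44×1372 = 819 + 60368 = 61187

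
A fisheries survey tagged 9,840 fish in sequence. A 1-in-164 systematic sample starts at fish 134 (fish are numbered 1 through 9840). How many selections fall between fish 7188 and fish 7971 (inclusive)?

4

k = 164
First selection ≥ 7188: 134 + ⌈(7188−134)/164⌉·164 = 134 + 44×164 = 7350
Last selection ≤ 7971: 134 + ⌊(7971−134)/164⌋·164 = 134 + 47×164 = 7842
Count = 47 − 44 + 1 = 4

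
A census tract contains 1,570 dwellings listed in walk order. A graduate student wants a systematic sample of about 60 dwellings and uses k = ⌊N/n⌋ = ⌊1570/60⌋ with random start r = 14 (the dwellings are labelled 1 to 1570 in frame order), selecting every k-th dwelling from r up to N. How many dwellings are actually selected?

k = ⌊1570/60⌋ = 26
Achieved size = ⌊(1570 − 14)/26⌋ + 1 = ⌊1556/26⌋ + 1 = 59 + 1 = 60
(last selection: 14 + 59×26 = 1548 ≤ 1570; next would be 1574 > 1570)

60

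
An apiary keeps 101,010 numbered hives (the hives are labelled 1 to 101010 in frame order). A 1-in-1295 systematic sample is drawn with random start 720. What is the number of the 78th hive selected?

k = 1295
78th selection = r + (78−1)·k = 720 + 77×1295 = 720 + 99715 = 100435

100435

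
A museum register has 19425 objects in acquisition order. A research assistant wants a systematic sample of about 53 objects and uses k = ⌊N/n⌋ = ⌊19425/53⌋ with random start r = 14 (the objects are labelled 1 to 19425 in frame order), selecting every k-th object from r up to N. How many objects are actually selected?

54

k = ⌊19425/53⌋ = 366
Achieved size = ⌊(19425 − 14)/366⌋ + 1 = ⌊19411/366⌋ + 1 = 53 + 1 = 54
(last selection: 14 + 53×366 = 19412 ≤ 19425; next would be 19778 > 19425)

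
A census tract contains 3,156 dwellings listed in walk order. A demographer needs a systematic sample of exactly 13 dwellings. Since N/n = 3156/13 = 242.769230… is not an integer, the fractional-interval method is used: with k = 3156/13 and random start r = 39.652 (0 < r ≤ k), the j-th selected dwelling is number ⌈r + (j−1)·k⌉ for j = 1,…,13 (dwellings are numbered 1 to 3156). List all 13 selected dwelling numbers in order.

j=1: r + 0k = 39.652 → ⌈·⌉ = 40
j=2: r + 1k = 282.421230… → ⌈·⌉ = 283
j=3: r + 2k = 525.190461… → ⌈·⌉ = 526
j=4: r + 3k = 767.959692… → ⌈·⌉ = 768
j=5: r + 4k = 1010.728923… → ⌈·⌉ = 1011
j=6: r + 5k = 1253.498153… → ⌈·⌉ = 1254
j=7: r + 6k = 1496.267384… → ⌈·⌉ = 1497
j=8: r + 7k = 1739.036615… → ⌈·⌉ = 1740
j=9: r + 8k = 1981.805846… → ⌈·⌉ = 1982
j=10: r + 9k = 2224.575076… → ⌈·⌉ = 2225
j=11: r + 10k = 2467.344307… → ⌈·⌉ = 2468
j=12: r + 11k = 2710.113538… → ⌈·⌉ = 2711
j=13: r + 12k = 2952.882769… → ⌈·⌉ = 2953

40, 283, 526, 768, 1011, 1254, 1497, 1740, 1982, 2225, 2468, 2711, 2953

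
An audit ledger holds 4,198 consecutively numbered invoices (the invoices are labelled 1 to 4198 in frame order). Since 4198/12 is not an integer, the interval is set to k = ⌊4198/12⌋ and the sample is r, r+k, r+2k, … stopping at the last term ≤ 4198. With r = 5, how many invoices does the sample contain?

k = ⌊4198/12⌋ = 349
Achieved size = ⌊(4198 − 5)/349⌋ + 1 = ⌊4193/349⌋ + 1 = 12 + 1 = 13
(last selection: 5 + 12×349 = 4193 ≤ 4198; next would be 4542 > 4198)

13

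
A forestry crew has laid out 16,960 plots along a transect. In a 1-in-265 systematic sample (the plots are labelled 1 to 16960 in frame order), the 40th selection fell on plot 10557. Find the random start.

222

k = 265
r = 10557 − (40−1)×265 = 10557 − 10335 = 222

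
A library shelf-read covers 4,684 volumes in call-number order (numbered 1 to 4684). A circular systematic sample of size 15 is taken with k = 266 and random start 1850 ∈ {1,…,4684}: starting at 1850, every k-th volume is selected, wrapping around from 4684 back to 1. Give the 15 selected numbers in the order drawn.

1850, 2116, 2382, 2648, 2914, 3180, 3446, 3712, 3978, 4244, 4510, 92, 358, 624, 890

Selection 1: 1850
Selection 2: 1850 + 266 = 2116
Selection 3: 2116 + 266 = 2382
Selection 4: 2382 + 266 = 2648
Selection 5: 2648 + 266 = 2914
Selection 6: 2914 + 266 = 3180
Selection 7: 3180 + 266 = 3446
Selection 8: 3446 + 266 = 3712
Selection 9: 3712 + 266 = 3978
Selection 10: 3978 + 266 = 4244
Selection 11: 4244 + 266 = 4510
Selection 12: 4510 + 266 = 4776 → 4776 − 4684 = 92
Selection 13: 92 + 266 = 358
Selection 14: 358 + 266 = 624
Selection 15: 624 + 266 = 890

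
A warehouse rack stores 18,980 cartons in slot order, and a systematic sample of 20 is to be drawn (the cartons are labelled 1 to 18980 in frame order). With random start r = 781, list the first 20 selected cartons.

k = N/n = 18980/20 = 949
carton 1: 781
carton 2: 781 + 949 = 1730
carton 3: 1730 + 949 = 2679
carton 4: 2679 + 949 = 3628
carton 5: 3628 + 949 = 4577
carton 6: 4577 + 949 = 5526
carton 7: 5526 + 949 = 6475
carton 8: 6475 + 949 = 7424
carton 9: 7424 + 949 = 8373
carton 10: 8373 + 949 = 9322
carton 11: 9322 + 949 = 10271
carton 12: 10271 + 949 = 11220
carton 13: 11220 + 949 = 12169
carton 14: 12169 + 949 = 13118
carton 15: 13118 + 949 = 14067
carton 16: 14067 + 949 = 15016
carton 17: 15016 + 949 = 15965
carton 18: 15965 + 949 = 16914
carton 19: 16914 + 949 = 17863
carton 20: 17863 + 949 = 18812

781, 1730, 2679, 3628, 4577, 5526, 6475, 7424, 8373, 9322, 10271, 11220, 12169, 13118, 14067, 15016, 15965, 16914, 17863, 18812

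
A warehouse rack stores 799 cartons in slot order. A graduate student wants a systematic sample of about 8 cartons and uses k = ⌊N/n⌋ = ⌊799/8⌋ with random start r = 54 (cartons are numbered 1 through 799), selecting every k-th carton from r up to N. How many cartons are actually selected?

k = ⌊799/8⌋ = 99
Achieved size = ⌊(799 − 54)/99⌋ + 1 = ⌊745/99⌋ + 1 = 7 + 1 = 8
(last selection: 54 + 7×99 = 747 ≤ 799; next would be 846 > 799)

8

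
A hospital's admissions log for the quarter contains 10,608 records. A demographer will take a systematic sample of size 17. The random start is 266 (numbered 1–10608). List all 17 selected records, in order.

k = N/n = 10608/17 = 624
record 1: 266
record 2: 266 + 624 = 890
record 3: 890 + 624 = 1514
record 4: 1514 + 624 = 2138
record 5: 2138 + 624 = 2762
record 6: 2762 + 624 = 3386
record 7: 3386 + 624 = 4010
record 8: 4010 + 624 = 4634
record 9: 4634 + 624 = 5258
record 10: 5258 + 624 = 5882
record 11: 5882 + 624 = 6506
record 12: 6506 + 624 = 7130
record 13: 7130 + 624 = 7754
record 14: 7754 + 624 = 8378
record 15: 8378 + 624 = 9002
record 16: 9002 + 624 = 9626
record 17: 9626 + 624 = 10250

266, 890, 1514, 2138, 2762, 3386, 4010, 4634, 5258, 5882, 6506, 7130, 7754, 8378, 9002, 9626, 10250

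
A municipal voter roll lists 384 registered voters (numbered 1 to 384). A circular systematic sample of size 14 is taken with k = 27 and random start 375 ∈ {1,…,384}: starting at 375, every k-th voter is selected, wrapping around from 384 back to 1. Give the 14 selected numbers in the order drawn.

375, 18, 45, 72, 99, 126, 153, 180, 207, 234, 261, 288, 315, 342

Selection 1: 375
Selection 2: 375 + 27 = 402 → 402 − 384 = 18
Selection 3: 18 + 27 = 45
Selection 4: 45 + 27 = 72
Selection 5: 72 + 27 = 99
Selection 6: 99 + 27 = 126
Selection 7: 126 + 27 = 153
Selection 8: 153 + 27 = 180
Selection 9: 180 + 27 = 207
Selection 10: 207 + 27 = 234
Selection 11: 234 + 27 = 261
Selection 12: 261 + 27 = 288
Selection 13: 288 + 27 = 315
Selection 14: 315 + 27 = 342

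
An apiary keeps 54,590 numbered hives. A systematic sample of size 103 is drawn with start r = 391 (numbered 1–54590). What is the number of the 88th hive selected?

46501

k = 54590/103 = 530
88th selection = r + (88−1)·k = 391 + 87×530 = 391 + 46110 = 46501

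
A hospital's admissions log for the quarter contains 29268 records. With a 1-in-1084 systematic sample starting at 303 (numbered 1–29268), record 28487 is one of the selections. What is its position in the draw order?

27

k = 1084
position = (28487 − 303)/1084 + 1 = 28184/1084 + 1 = 26 + 1 = 27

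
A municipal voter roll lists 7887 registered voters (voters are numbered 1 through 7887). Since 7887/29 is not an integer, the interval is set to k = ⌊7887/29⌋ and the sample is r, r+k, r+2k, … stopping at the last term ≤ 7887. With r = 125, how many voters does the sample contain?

29

k = ⌊7887/29⌋ = 271
Achieved size = ⌊(7887 − 125)/271⌋ + 1 = ⌊7762/271⌋ + 1 = 28 + 1 = 29
(last selection: 125 + 28×271 = 7713 ≤ 7887; next would be 7984 > 7887)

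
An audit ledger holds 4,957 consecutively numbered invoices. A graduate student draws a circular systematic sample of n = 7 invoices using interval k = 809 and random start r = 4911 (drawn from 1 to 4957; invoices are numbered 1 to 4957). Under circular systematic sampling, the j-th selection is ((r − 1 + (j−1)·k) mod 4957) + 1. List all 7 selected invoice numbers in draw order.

4911, 763, 1572, 2381, 3190, 3999, 4808

Selection 1: 4911
Selection 2: 4911 + 809 = 5720 → 5720 − 4957 = 763
Selection 3: 763 + 809 = 1572
Selection 4: 1572 + 809 = 2381
Selection 5: 2381 + 809 = 3190
Selection 6: 3190 + 809 = 3999
Selection 7: 3999 + 809 = 4808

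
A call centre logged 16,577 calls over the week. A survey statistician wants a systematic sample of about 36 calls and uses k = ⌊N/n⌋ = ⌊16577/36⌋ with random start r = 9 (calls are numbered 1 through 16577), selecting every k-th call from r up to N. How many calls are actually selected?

k = ⌊16577/36⌋ = 460
Achieved size = ⌊(16577 − 9)/460⌋ + 1 = ⌊16568/460⌋ + 1 = 36 + 1 = 37
(last selection: 9 + 36×460 = 16569 ≤ 16577; next would be 17029 > 16577)

37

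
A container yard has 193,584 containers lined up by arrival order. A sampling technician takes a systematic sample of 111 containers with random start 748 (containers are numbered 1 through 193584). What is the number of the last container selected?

192588

k = 193584/111 = 1744
111th selection = r + (111−1)·k = 748 + 110×1744 = 748 + 191840 = 192588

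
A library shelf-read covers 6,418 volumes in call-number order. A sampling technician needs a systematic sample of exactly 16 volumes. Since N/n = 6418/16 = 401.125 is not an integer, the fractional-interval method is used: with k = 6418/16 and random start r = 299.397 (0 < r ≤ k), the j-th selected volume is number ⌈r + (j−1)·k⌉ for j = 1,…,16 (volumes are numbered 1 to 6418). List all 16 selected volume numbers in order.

j=1: r + 0k = 299.397 → ⌈·⌉ = 300
j=2: r + 1k = 700.522 → ⌈·⌉ = 701
j=3: r + 2k = 1101.647 → ⌈·⌉ = 1102
j=4: r + 3k = 1502.772 → ⌈·⌉ = 1503
j=5: r + 4k = 1903.897 → ⌈·⌉ = 1904
j=6: r + 5k = 2305.022 → ⌈·⌉ = 2306
j=7: r + 6k = 2706.147 → ⌈·⌉ = 2707
j=8: r + 7k = 3107.272 → ⌈·⌉ = 3108
j=9: r + 8k = 3508.397 → ⌈·⌉ = 3509
j=10: r + 9k = 3909.522 → ⌈·⌉ = 3910
j=11: r + 10k = 4310.647 → ⌈·⌉ = 4311
j=12: r + 11k = 4711.772 → ⌈·⌉ = 4712
j=13: r + 12k = 5112.897 → ⌈·⌉ = 5113
j=14: r + 13k = 5514.022 → ⌈·⌉ = 5515
j=15: r + 14k = 5915.147 → ⌈·⌉ = 5916
j=16: r + 15k = 6316.272 → ⌈·⌉ = 6317

300, 701, 1102, 1503, 1904, 2306, 2707, 3108, 3509, 3910, 4311, 4712, 5113, 5515, 5916, 6317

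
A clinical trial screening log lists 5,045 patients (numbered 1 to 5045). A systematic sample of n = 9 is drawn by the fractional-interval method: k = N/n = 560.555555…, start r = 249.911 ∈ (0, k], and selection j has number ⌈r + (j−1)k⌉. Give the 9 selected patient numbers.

250, 811, 1372, 1932, 2493, 3053, 3614, 4174, 4735

j=1: r + 0k = 249.911 → ⌈·⌉ = 250
j=2: r + 1k = 810.466555… → ⌈·⌉ = 811
j=3: r + 2k = 1371.022111… → ⌈·⌉ = 1372
j=4: r + 3k = 1931.577666… → ⌈·⌉ = 1932
j=5: r + 4k = 2492.133222… → ⌈·⌉ = 2493
j=6: r + 5k = 3052.688777… → ⌈·⌉ = 3053
j=7: r + 6k = 3613.244333… → ⌈·⌉ = 3614
j=8: r + 7k = 4173.799888… → ⌈·⌉ = 4174
j=9: r + 8k = 4734.355444… → ⌈·⌉ = 4735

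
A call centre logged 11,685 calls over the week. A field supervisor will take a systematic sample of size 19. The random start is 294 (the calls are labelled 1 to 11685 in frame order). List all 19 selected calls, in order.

294, 909, 1524, 2139, 2754, 3369, 3984, 4599, 5214, 5829, 6444, 7059, 7674, 8289, 8904, 9519, 10134, 10749, 11364

k = N/n = 11685/19 = 615
call 1: 294
call 2: 294 + 615 = 909
call 3: 909 + 615 = 1524
call 4: 1524 + 615 = 2139
call 5: 2139 + 615 = 2754
call 6: 2754 + 615 = 3369
call 7: 3369 + 615 = 3984
call 8: 3984 + 615 = 4599
call 9: 4599 + 615 = 5214
call 10: 5214 + 615 = 5829
call 11: 5829 + 615 = 6444
call 12: 6444 + 615 = 7059
call 13: 7059 + 615 = 7674
call 14: 7674 + 615 = 8289
call 15: 8289 + 615 = 8904
call 16: 8904 + 615 = 9519
call 17: 9519 + 615 = 10134
call 18: 10134 + 615 = 10749
call 19: 10749 + 615 = 11364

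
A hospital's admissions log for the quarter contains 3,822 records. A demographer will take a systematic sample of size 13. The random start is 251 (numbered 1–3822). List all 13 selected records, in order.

k = N/n = 3822/13 = 294
record 1: 251
record 2: 251 + 294 = 545
record 3: 545 + 294 = 839
record 4: 839 + 294 = 1133
record 5: 1133 + 294 = 1427
record 6: 1427 + 294 = 1721
record 7: 1721 + 294 = 2015
record 8: 2015 + 294 = 2309
record 9: 2309 + 294 = 2603
record 10: 2603 + 294 = 2897
record 11: 2897 + 294 = 3191
record 12: 3191 + 294 = 3485
record 13: 3485 + 294 = 3779

251, 545, 839, 1133, 1427, 1721, 2015, 2309, 2603, 2897, 3191, 3485, 3779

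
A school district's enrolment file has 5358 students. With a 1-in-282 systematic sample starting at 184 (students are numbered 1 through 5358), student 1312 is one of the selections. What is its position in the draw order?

k = 282
position = (1312 − 184)/282 + 1 = 1128/282 + 1 = 4 + 1 = 5

5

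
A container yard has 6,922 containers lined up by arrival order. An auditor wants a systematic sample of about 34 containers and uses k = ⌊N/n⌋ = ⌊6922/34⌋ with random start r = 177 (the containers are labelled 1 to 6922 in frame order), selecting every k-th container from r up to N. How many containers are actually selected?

k = ⌊6922/34⌋ = 203
Achieved size = ⌊(6922 − 177)/203⌋ + 1 = ⌊6745/203⌋ + 1 = 33 + 1 = 34
(last selection: 177 + 33×203 = 6876 ≤ 6922; next would be 7079 > 6922)

34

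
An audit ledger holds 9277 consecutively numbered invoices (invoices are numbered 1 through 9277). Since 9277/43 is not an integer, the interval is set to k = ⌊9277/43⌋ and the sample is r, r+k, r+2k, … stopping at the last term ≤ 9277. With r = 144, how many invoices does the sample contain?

k = ⌊9277/43⌋ = 215
Achieved size = ⌊(9277 − 144)/215⌋ + 1 = ⌊9133/215⌋ + 1 = 42 + 1 = 43
(last selection: 144 + 42×215 = 9174 ≤ 9277; next would be 9389 > 9277)

43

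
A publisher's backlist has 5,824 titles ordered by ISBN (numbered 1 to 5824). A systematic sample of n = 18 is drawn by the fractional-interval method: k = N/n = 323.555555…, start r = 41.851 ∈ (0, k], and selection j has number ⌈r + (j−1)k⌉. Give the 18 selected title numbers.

42, 366, 689, 1013, 1337, 1660, 1984, 2307, 2631, 2954, 3278, 3601, 3925, 4249, 4572, 4896, 5219, 5543

j=1: r + 0k = 41.851 → ⌈·⌉ = 42
j=2: r + 1k = 365.406555… → ⌈·⌉ = 366
j=3: r + 2k = 688.962111… → ⌈·⌉ = 689
j=4: r + 3k = 1012.517666… → ⌈·⌉ = 1013
j=5: r + 4k = 1336.073222… → ⌈·⌉ = 1337
j=6: r + 5k = 1659.628777… → ⌈·⌉ = 1660
j=7: r + 6k = 1983.184333… → ⌈·⌉ = 1984
j=8: r + 7k = 2306.739888… → ⌈·⌉ = 2307
j=9: r + 8k = 2630.295444… → ⌈·⌉ = 2631
j=10: r + 9k = 2953.851 → ⌈·⌉ = 2954
j=11: r + 10k = 3277.406555… → ⌈·⌉ = 3278
j=12: r + 11k = 3600.962111… → ⌈·⌉ = 3601
j=13: r + 12k = 3924.517666… → ⌈·⌉ = 3925
j=14: r + 13k = 4248.073222… → ⌈·⌉ = 4249
j=15: r + 14k = 4571.628777… → ⌈·⌉ = 4572
j=16: r + 15k = 4895.184333… → ⌈·⌉ = 4896
j=17: r + 16k = 5218.739888… → ⌈·⌉ = 5219
j=18: r + 17k = 5542.295444… → ⌈·⌉ = 5543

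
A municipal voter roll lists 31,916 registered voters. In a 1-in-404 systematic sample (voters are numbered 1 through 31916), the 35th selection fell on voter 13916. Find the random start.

180

k = 404
r = 13916 − (35−1)×404 = 13916 − 13736 = 180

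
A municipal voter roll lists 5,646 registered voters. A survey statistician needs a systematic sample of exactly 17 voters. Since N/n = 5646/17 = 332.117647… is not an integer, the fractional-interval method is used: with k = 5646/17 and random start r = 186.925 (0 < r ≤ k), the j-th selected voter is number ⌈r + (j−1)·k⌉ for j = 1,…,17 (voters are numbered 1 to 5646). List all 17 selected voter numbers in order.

j=1: r + 0k = 186.925 → ⌈·⌉ = 187
j=2: r + 1k = 519.042647… → ⌈·⌉ = 520
j=3: r + 2k = 851.160294… → ⌈·⌉ = 852
j=4: r + 3k = 1183.277941… → ⌈·⌉ = 1184
j=5: r + 4k = 1515.395588… → ⌈·⌉ = 1516
j=6: r + 5k = 1847.513235… → ⌈·⌉ = 1848
j=7: r + 6k = 2179.630882… → ⌈·⌉ = 2180
j=8: r + 7k = 2511.748529… → ⌈·⌉ = 2512
j=9: r + 8k = 2843.866176… → ⌈·⌉ = 2844
j=10: r + 9k = 3175.983823… → ⌈·⌉ = 3176
j=11: r + 10k = 3508.101470… → ⌈·⌉ = 3509
j=12: r + 11k = 3840.219117… → ⌈·⌉ = 3841
j=13: r + 12k = 4172.336764… → ⌈·⌉ = 4173
j=14: r + 13k = 4504.454411… → ⌈·⌉ = 4505
j=15: r + 14k = 4836.572058… → ⌈·⌉ = 4837
j=16: r + 15k = 5168.689705… → ⌈·⌉ = 5169
j=17: r + 16k = 5500.807352… → ⌈·⌉ = 5501

187, 520, 852, 1184, 1516, 1848, 2180, 2512, 2844, 3176, 3509, 3841, 4173, 4505, 4837, 5169, 5501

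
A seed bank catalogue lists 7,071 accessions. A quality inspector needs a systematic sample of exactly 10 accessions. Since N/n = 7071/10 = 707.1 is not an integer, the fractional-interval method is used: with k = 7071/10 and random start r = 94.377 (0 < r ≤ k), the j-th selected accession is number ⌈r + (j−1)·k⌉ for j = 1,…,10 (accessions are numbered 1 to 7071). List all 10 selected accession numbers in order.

95, 802, 1509, 2216, 2923, 3630, 4337, 5045, 5752, 6459

j=1: r + 0k = 94.377 → ⌈·⌉ = 95
j=2: r + 1k = 801.477 → ⌈·⌉ = 802
j=3: r + 2k = 1508.577 → ⌈·⌉ = 1509
j=4: r + 3k = 2215.677 → ⌈·⌉ = 2216
j=5: r + 4k = 2922.777 → ⌈·⌉ = 2923
j=6: r + 5k = 3629.877 → ⌈·⌉ = 3630
j=7: r + 6k = 4336.977 → ⌈·⌉ = 4337
j=8: r + 7k = 5044.077 → ⌈·⌉ = 5045
j=9: r + 8k = 5751.177 → ⌈·⌉ = 5752
j=10: r + 9k = 6458.277 → ⌈·⌉ = 6459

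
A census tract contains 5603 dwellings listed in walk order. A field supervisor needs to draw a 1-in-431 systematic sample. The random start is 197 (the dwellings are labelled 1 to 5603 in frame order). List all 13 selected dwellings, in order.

dwelling 1: 197
dwelling 2: 197 + 431 = 628
dwelling 3: 628 + 431 = 1059
dwelling 4: 1059 + 431 = 1490
dwelling 5: 1490 + 431 = 1921
dwelling 6: 1921 + 431 = 2352
dwelling 7: 2352 + 431 = 2783
dwelling 8: 2783 + 431 = 3214
dwelling 9: 3214 + 431 = 3645
dwelling 10: 3645 + 431 = 4076
dwelling 11: 4076 + 431 = 4507
dwelling 12: 4507 + 431 = 4938
dwelling 13: 4938 + 431 = 5369

197, 628, 1059, 1490, 1921, 2352, 2783, 3214, 3645, 4076, 4507, 4938, 5369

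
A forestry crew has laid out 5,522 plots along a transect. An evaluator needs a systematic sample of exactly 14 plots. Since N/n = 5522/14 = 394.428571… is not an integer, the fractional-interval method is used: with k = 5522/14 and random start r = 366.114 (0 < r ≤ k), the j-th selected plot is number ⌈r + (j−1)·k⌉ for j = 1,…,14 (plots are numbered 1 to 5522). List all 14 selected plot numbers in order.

367, 761, 1155, 1550, 1944, 2339, 2733, 3128, 3522, 3916, 4311, 4705, 5100, 5494

j=1: r + 0k = 366.114 → ⌈·⌉ = 367
j=2: r + 1k = 760.542571… → ⌈·⌉ = 761
j=3: r + 2k = 1154.971142… → ⌈·⌉ = 1155
j=4: r + 3k = 1549.399714… → ⌈·⌉ = 1550
j=5: r + 4k = 1943.828285… → ⌈·⌉ = 1944
j=6: r + 5k = 2338.256857… → ⌈·⌉ = 2339
j=7: r + 6k = 2732.685428… → ⌈·⌉ = 2733
j=8: r + 7k = 3127.114 → ⌈·⌉ = 3128
j=9: r + 8k = 3521.542571… → ⌈·⌉ = 3522
j=10: r + 9k = 3915.971142… → ⌈·⌉ = 3916
j=11: r + 10k = 4310.399714… → ⌈·⌉ = 4311
j=12: r + 11k = 4704.828285… → ⌈·⌉ = 4705
j=13: r + 12k = 5099.256857… → ⌈·⌉ = 5100
j=14: r + 13k = 5493.685428… → ⌈·⌉ = 5494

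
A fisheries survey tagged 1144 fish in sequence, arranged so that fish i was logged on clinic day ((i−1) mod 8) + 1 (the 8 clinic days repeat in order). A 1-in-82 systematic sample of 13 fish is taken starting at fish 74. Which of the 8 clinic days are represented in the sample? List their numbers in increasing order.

2, 4, 6, 8

Consecutive selections differ by k = 82, so their clinic day numbers differ by 82 mod 8 = 2.
gcd(82, 8) = 2, so the sample visits 8/2 = 4 distinct residues mod 8.
Start 74 is clinic day 2; the clinic days hit are 2, 4, 6, 8.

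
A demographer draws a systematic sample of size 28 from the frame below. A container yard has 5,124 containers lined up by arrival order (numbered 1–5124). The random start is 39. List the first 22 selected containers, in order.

k = N/n = 5124/28 = 183
container 1: 39
container 2: 39 + 183 = 222
container 3: 222 + 183 = 405
container 4: 405 + 183 = 588
container 5: 588 + 183 = 771
container 6: 771 + 183 = 954
container 7: 954 + 183 = 1137
container 8: 1137 + 183 = 1320
container 9: 1320 + 183 = 1503
container 10: 1503 + 183 = 1686
container 11: 1686 + 183 = 1869
container 12: 1869 + 183 = 2052
container 13: 2052 + 183 = 2235
container 14: 2235 + 183 = 2418
container 15: 2418 + 183 = 2601
container 16: 2601 + 183 = 2784
container 17: 2784 + 183 = 2967
container 18: 2967 + 183 = 3150
container 19: 3150 + 183 = 3333
container 20: 3333 + 183 = 3516
container 21: 3516 + 183 = 3699
container 22: 3699 + 183 = 3882

39, 222, 405, 588, 771, 954, 1137, 1320, 1503, 1686, 1869, 2052, 2235, 2418, 2601, 2784, 2967, 3150, 3333, 3516, 3699, 3882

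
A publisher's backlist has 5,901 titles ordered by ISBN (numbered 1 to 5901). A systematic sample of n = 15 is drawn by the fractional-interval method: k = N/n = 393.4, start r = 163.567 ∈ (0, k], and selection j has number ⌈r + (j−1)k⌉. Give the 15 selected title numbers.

164, 557, 951, 1344, 1738, 2131, 2524, 2918, 3311, 3705, 4098, 4491, 4885, 5278, 5672

j=1: r + 0k = 163.567 → ⌈·⌉ = 164
j=2: r + 1k = 556.967 → ⌈·⌉ = 557
j=3: r + 2k = 950.367 → ⌈·⌉ = 951
j=4: r + 3k = 1343.767 → ⌈·⌉ = 1344
j=5: r + 4k = 1737.167 → ⌈·⌉ = 1738
j=6: r + 5k = 2130.567 → ⌈·⌉ = 2131
j=7: r + 6k = 2523.967 → ⌈·⌉ = 2524
j=8: r + 7k = 2917.367 → ⌈·⌉ = 2918
j=9: r + 8k = 3310.767 → ⌈·⌉ = 3311
j=10: r + 9k = 3704.167 → ⌈·⌉ = 3705
j=11: r + 10k = 4097.567 → ⌈·⌉ = 4098
j=12: r + 11k = 4490.967 → ⌈·⌉ = 4491
j=13: r + 12k = 4884.367 → ⌈·⌉ = 4885
j=14: r + 13k = 5277.767 → ⌈·⌉ = 5278
j=15: r + 14k = 5671.167 → ⌈·⌉ = 5672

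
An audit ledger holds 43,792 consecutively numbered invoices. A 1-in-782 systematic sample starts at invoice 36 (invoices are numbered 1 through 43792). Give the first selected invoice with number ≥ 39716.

k = 782
Steps past start: ⌈(39716 − 36)/782⌉ = ⌈39680/782⌉ = 51
Selected invoice: 36 + 51×782 = 39918

39918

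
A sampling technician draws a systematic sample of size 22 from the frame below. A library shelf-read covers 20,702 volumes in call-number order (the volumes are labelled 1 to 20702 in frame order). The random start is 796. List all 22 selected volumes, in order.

k = N/n = 20702/22 = 941
volume 1: 796
volume 2: 796 + 941 = 1737
volume 3: 1737 + 941 = 2678
volume 4: 2678 + 941 = 3619
volume 5: 3619 + 941 = 4560
volume 6: 4560 + 941 = 5501
volume 7: 5501 + 941 = 6442
volume 8: 6442 + 941 = 7383
volume 9: 7383 + 941 = 8324
volume 10: 8324 + 941 = 9265
volume 11: 9265 + 941 = 10206
volume 12: 10206 + 941 = 11147
volume 13: 11147 + 941 = 12088
volume 14: 12088 + 941 = 13029
volume 15: 13029 + 941 = 13970
volume 16: 13970 + 941 = 14911
volume 17: 14911 + 941 = 15852
volume 18: 15852 + 941 = 16793
volume 19: 16793 + 941 = 17734
volume 20: 17734 + 941 = 18675
volume 21: 18675 + 941 = 19616
volume 22: 19616 + 941 = 20557

796, 1737, 2678, 3619, 4560, 5501, 6442, 7383, 8324, 9265, 10206, 11147, 12088, 13029, 13970, 14911, 15852, 16793, 17734, 18675, 19616, 20557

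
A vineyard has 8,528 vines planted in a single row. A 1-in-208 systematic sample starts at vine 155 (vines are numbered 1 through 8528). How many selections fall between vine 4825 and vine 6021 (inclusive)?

6

k = 208
First selection ≥ 4825: 155 + ⌈(4825−155)/208⌉·208 = 155 + 23×208 = 4939
Last selection ≤ 6021: 155 + ⌊(6021−155)/208⌋·208 = 155 + 28×208 = 5979
Count = 28 − 23 + 1 = 6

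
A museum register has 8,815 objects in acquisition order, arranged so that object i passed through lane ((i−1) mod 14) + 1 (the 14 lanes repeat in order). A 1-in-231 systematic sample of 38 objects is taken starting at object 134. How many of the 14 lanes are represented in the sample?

Consecutive selections differ by k = 231, so their lane numbers differ by 231 mod 14 = 7.
gcd(231, 14) = 7, so the sample visits 14/7 = 2 distinct residues mod 14.
Start 134 is lane 8; the lanes hit are 1, 8.

2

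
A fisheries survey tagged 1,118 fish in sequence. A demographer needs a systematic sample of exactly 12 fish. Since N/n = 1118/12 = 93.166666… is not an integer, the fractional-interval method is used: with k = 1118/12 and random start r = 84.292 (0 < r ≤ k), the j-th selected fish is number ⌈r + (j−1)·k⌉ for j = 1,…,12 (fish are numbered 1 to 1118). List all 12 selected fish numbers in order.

j=1: r + 0k = 84.292 → ⌈·⌉ = 85
j=2: r + 1k = 177.458666… → ⌈·⌉ = 178
j=3: r + 2k = 270.625333… → ⌈·⌉ = 271
j=4: r + 3k = 363.792 → ⌈·⌉ = 364
j=5: r + 4k = 456.958666… → ⌈·⌉ = 457
j=6: r + 5k = 550.125333… → ⌈·⌉ = 551
j=7: r + 6k = 643.292 → ⌈·⌉ = 644
j=8: r + 7k = 736.458666… → ⌈·⌉ = 737
j=9: r + 8k = 829.625333… → ⌈·⌉ = 830
j=10: r + 9k = 922.792 → ⌈·⌉ = 923
j=11: r + 10k = 1015.958666… → ⌈·⌉ = 1016
j=12: r + 11k = 1109.125333… → ⌈·⌉ = 1110

85, 178, 271, 364, 457, 551, 644, 737, 830, 923, 1016, 1110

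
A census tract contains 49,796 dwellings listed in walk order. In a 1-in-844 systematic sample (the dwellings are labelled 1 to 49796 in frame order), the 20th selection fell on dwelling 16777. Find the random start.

741

k = 844
r = 16777 − (20−1)×844 = 16777 − 16036 = 741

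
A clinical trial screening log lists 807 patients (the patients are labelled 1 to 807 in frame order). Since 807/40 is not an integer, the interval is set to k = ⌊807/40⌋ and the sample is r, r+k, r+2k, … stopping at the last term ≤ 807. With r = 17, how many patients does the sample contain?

40

k = ⌊807/40⌋ = 20
Achieved size = ⌊(807 − 17)/20⌋ + 1 = ⌊790/20⌋ + 1 = 39 + 1 = 40
(last selection: 17 + 39×20 = 797 ≤ 807; next would be 817 > 807)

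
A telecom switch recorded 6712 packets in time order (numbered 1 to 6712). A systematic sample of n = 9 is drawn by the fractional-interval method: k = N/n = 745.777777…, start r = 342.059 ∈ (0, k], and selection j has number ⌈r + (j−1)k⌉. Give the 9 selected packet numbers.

343, 1088, 1834, 2580, 3326, 4071, 4817, 5563, 6309

j=1: r + 0k = 342.059 → ⌈·⌉ = 343
j=2: r + 1k = 1087.836777… → ⌈·⌉ = 1088
j=3: r + 2k = 1833.614555… → ⌈·⌉ = 1834
j=4: r + 3k = 2579.392333… → ⌈·⌉ = 2580
j=5: r + 4k = 3325.170111… → ⌈·⌉ = 3326
j=6: r + 5k = 4070.947888… → ⌈·⌉ = 4071
j=7: r + 6k = 4816.725666… → ⌈·⌉ = 4817
j=8: r + 7k = 5562.503444… → ⌈·⌉ = 5563
j=9: r + 8k = 6308.281222… → ⌈·⌉ = 6309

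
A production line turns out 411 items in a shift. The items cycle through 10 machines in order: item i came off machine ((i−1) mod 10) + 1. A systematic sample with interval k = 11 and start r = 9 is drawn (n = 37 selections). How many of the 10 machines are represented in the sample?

Consecutive selections differ by k = 11, so their machine numbers differ by 11 mod 10 = 1.
gcd(11, 10) = 1, so the sample visits 10/1 = 10 distinct residues mod 10.
Start 9 is machine 9; the machines hit are 1, 2, 3, 4, 5, 6, 7, 8, 9, 10.

10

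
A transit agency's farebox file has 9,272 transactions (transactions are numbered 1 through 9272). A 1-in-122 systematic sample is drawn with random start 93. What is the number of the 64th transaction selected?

k = 122
64th selection = r + (64−1)·k = 93 + 63×122 = 93 + 7686 = 7779

7779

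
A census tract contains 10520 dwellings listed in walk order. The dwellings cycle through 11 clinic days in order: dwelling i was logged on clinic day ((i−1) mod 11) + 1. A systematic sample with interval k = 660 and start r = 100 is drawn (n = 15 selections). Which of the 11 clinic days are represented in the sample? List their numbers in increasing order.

1

Consecutive selections differ by k = 660, so their clinic day numbers differ by 660 mod 11 = 0.
gcd(660, 11) = 11, so the sample visits 11/11 = 1 distinct residues mod 11.
Start 100 is clinic day 1; the clinic days hit are 1.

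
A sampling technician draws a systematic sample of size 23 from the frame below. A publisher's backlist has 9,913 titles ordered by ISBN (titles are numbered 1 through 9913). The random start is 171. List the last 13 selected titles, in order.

4481, 4912, 5343, 5774, 6205, 6636, 7067, 7498, 7929, 8360, 8791, 9222, 9653

k = N/n = 9913/23 = 431
11th selection = 171 + 10×431 = 4481
12th: 4481 + 431 = 4912
13th: 4912 + 431 = 5343
14th: 5343 + 431 = 5774
15th: 5774 + 431 = 6205
16th: 6205 + 431 = 6636
17th: 6636 + 431 = 7067
18th: 7067 + 431 = 7498
19th: 7498 + 431 = 7929
20th: 7929 + 431 = 8360
21st: 8360 + 431 = 8791
22nd: 8791 + 431 = 9222
23rd: 9222 + 431 = 9653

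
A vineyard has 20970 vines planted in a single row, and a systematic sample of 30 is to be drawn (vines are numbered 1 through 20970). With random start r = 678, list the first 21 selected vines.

k = N/n = 20970/30 = 699
vine 1: 678
vine 2: 678 + 699 = 1377
vine 3: 1377 + 699 = 2076
vine 4: 2076 + 699 = 2775
vine 5: 2775 + 699 = 3474
vine 6: 3474 + 699 = 4173
vine 7: 4173 + 699 = 4872
vine 8: 4872 + 699 = 5571
vine 9: 5571 + 699 = 6270
vine 10: 6270 + 699 = 6969
vine 11: 6969 + 699 = 7668
vine 12: 7668 + 699 = 8367
vine 13: 8367 + 699 = 9066
vine 14: 9066 + 699 = 9765
vine 15: 9765 + 699 = 10464
vine 16: 10464 + 699 = 11163
vine 17: 11163 + 699 = 11862
vine 18: 11862 + 699 = 12561
vine 19: 12561 + 699 = 13260
vine 20: 13260 + 699 = 13959
vine 21: 13959 + 699 = 14658

678, 1377, 2076, 2775, 3474, 4173, 4872, 5571, 6270, 6969, 7668, 8367, 9066, 9765, 10464, 11163, 11862, 12561, 13260, 13959, 14658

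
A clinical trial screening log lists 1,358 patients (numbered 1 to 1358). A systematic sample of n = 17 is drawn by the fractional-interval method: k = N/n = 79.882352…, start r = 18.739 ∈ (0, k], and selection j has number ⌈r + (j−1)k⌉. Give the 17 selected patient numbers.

19, 99, 179, 259, 339, 419, 499, 578, 658, 738, 818, 898, 978, 1058, 1138, 1217, 1297

j=1: r + 0k = 18.739 → ⌈·⌉ = 19
j=2: r + 1k = 98.621352… → ⌈·⌉ = 99
j=3: r + 2k = 178.503705… → ⌈·⌉ = 179
j=4: r + 3k = 258.386058… → ⌈·⌉ = 259
j=5: r + 4k = 338.268411… → ⌈·⌉ = 339
j=6: r + 5k = 418.150764… → ⌈·⌉ = 419
j=7: r + 6k = 498.033117… → ⌈·⌉ = 499
j=8: r + 7k = 577.915470… → ⌈·⌉ = 578
j=9: r + 8k = 657.797823… → ⌈·⌉ = 658
j=10: r + 9k = 737.680176… → ⌈·⌉ = 738
j=11: r + 10k = 817.562529… → ⌈·⌉ = 818
j=12: r + 11k = 897.444882… → ⌈·⌉ = 898
j=13: r + 12k = 977.327235… → ⌈·⌉ = 978
j=14: r + 13k = 1057.209588… → ⌈·⌉ = 1058
j=15: r + 14k = 1137.091941… → ⌈·⌉ = 1138
j=16: r + 15k = 1216.974294… → ⌈·⌉ = 1217
j=17: r + 16k = 1296.856647… → ⌈·⌉ = 1297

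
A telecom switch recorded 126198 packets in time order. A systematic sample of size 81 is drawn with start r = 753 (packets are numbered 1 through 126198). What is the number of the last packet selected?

k = 126198/81 = 1558
81st selection = r + (81−1)·k = 753 + 80×1558 = 753 + 124640 = 125393

125393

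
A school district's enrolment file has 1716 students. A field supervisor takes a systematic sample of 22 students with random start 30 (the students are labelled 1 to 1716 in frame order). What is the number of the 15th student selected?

k = 1716/22 = 78
15th selection = r + (15−1)·k = 30 + 14×78 = 30 + 1092 = 1122

1122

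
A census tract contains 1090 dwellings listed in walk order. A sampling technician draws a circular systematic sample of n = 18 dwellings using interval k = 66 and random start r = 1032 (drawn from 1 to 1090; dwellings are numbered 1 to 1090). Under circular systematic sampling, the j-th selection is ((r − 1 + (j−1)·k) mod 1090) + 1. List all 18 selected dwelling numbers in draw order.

Selection 1: 1032
Selection 2: 1032 + 66 = 1098 → 1098 − 1090 = 8
Selection 3: 8 + 66 = 74
Selection 4: 74 + 66 = 140
Selection 5: 140 + 66 = 206
Selection 6: 206 + 66 = 272
Selection 7: 272 + 66 = 338
Selection 8: 338 + 66 = 404
Selection 9: 404 + 66 = 470
Selection 10: 470 + 66 = 536
Selection 11: 536 + 66 = 602
Selection 12: 602 + 66 = 668
Selection 13: 668 + 66 = 734
Selection 14: 734 + 66 = 800
Selection 15: 800 + 66 = 866
Selection 16: 866 + 66 = 932
Selection 17: 932 + 66 = 998
Selection 18: 998 + 66 = 1064

1032, 8, 74, 140, 206, 272, 338, 404, 470, 536, 602, 668, 734, 800, 866, 932, 998, 1064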